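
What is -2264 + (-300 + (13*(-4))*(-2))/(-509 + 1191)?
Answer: -772122/341 ≈ -2264.3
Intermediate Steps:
-2264 + (-300 + (13*(-4))*(-2))/(-509 + 1191) = -2264 + (-300 - 52*(-2))/682 = -2264 + (-300 + 104)*(1/682) = -2264 - 196*1/682 = -2264 - 98/341 = -772122/341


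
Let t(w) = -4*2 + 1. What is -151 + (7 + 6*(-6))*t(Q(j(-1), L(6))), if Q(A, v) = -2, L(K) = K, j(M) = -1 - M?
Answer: 52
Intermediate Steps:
t(w) = -7 (t(w) = -8 + 1 = -7)
-151 + (7 + 6*(-6))*t(Q(j(-1), L(6))) = -151 + (7 + 6*(-6))*(-7) = -151 + (7 - 36)*(-7) = -151 - 29*(-7) = -151 + 203 = 52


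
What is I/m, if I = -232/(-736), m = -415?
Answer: -29/38180 ≈ -0.00075956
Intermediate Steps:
I = 29/92 (I = -232*(-1/736) = 29/92 ≈ 0.31522)
I/m = (29/92)/(-415) = (29/92)*(-1/415) = -29/38180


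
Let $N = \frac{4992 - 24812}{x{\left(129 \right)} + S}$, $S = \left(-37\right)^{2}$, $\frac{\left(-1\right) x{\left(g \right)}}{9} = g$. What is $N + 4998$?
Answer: $\frac{254941}{52} \approx 4902.7$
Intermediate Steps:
$x{\left(g \right)} = - 9 g$
$S = 1369$
$N = - \frac{4955}{52}$ ($N = \frac{4992 - 24812}{\left(-9\right) 129 + 1369} = - \frac{19820}{-1161 + 1369} = - \frac{19820}{208} = \left(-19820\right) \frac{1}{208} = - \frac{4955}{52} \approx -95.288$)
$N + 4998 = - \frac{4955}{52} + 4998 = \frac{254941}{52}$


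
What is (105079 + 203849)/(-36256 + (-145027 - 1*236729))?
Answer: -77232/104503 ≈ -0.73904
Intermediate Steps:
(105079 + 203849)/(-36256 + (-145027 - 1*236729)) = 308928/(-36256 + (-145027 - 236729)) = 308928/(-36256 - 381756) = 308928/(-418012) = 308928*(-1/418012) = -77232/104503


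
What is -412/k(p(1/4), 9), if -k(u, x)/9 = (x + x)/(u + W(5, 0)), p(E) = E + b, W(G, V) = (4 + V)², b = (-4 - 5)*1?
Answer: 2987/162 ≈ 18.438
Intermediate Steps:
b = -9 (b = -9*1 = -9)
p(E) = -9 + E (p(E) = E - 9 = -9 + E)
k(u, x) = -18*x/(16 + u) (k(u, x) = -9*(x + x)/(u + (4 + 0)²) = -9*2*x/(u + 4²) = -9*2*x/(u + 16) = -9*2*x/(16 + u) = -18*x/(16 + u))
-412/k(p(1/4), 9) = -412/((-18*9/(16 + (-9 + 1/4)))) = -412/((-18*9/(16 + (-9 + ¼)))) = -412/((-18*9/(16 - 35/4))) = -412/((-18*9/29/4)) = -412/((-18*9*4/29)) = -412/(-648/29) = -412*(-29/648) = 2987/162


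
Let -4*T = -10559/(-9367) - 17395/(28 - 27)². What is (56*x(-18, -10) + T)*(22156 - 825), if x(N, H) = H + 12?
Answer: 1782469789041/18734 ≈ 9.5146e+7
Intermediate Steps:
x(N, H) = 12 + H
T = 81464203/18734 (T = -(-10559/(-9367) - 17395/(28 - 27)²)/4 = -(-10559*(-1/9367) - 17395/(1²))/4 = -(10559/9367 - 17395/1)/4 = -(10559/9367 - 17395*1)/4 = -(10559/9367 - 17395)/4 = -¼*(-162928406/9367) = 81464203/18734 ≈ 4348.5)
(56*x(-18, -10) + T)*(22156 - 825) = (56*(12 - 10) + 81464203/18734)*(22156 - 825) = (56*2 + 81464203/18734)*21331 = (112 + 81464203/18734)*21331 = (83562411/18734)*21331 = 1782469789041/18734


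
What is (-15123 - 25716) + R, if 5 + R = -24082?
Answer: -64926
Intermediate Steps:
R = -24087 (R = -5 - 24082 = -24087)
(-15123 - 25716) + R = (-15123 - 25716) - 24087 = -40839 - 24087 = -64926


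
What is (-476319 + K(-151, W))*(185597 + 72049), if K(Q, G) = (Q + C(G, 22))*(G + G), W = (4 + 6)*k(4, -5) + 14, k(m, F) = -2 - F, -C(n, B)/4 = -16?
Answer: -124694222850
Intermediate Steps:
C(n, B) = 64 (C(n, B) = -4*(-16) = 64)
W = 44 (W = (4 + 6)*(-2 - 1*(-5)) + 14 = 10*(-2 + 5) + 14 = 10*3 + 14 = 30 + 14 = 44)
K(Q, G) = 2*G*(64 + Q) (K(Q, G) = (Q + 64)*(G + G) = (64 + Q)*(2*G) = 2*G*(64 + Q))
(-476319 + K(-151, W))*(185597 + 72049) = (-476319 + 2*44*(64 - 151))*(185597 + 72049) = (-476319 + 2*44*(-87))*257646 = (-476319 - 7656)*257646 = -483975*257646 = -124694222850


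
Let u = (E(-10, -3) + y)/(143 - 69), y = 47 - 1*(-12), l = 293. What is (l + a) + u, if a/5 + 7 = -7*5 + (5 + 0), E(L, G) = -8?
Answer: 8043/74 ≈ 108.69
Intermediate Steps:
a = -185 (a = -35 + 5*(-7*5 + (5 + 0)) = -35 + 5*(-35 + 5) = -35 + 5*(-30) = -35 - 150 = -185)
y = 59 (y = 47 + 12 = 59)
u = 51/74 (u = (-8 + 59)/(143 - 69) = 51/74 ≈ 0.68919)
(l + a) + u = (293 - 185) + 51/74 = 108 + 51/74 = 8043/74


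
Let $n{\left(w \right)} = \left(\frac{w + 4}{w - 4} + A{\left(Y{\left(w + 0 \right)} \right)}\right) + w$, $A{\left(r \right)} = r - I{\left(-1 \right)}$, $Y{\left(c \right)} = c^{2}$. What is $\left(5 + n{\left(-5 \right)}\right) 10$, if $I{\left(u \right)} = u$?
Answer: $\frac{2350}{9} \approx 261.11$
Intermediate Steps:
$A{\left(r \right)} = 1 + r$ ($A{\left(r \right)} = r - -1 = r + 1 = 1 + r$)
$n{\left(w \right)} = 1 + w + w^{2} + \frac{4 + w}{-4 + w}$ ($n{\left(w \right)} = \left(\frac{w + 4}{w - 4} + \left(1 + \left(w + 0\right)^{2}\right)\right) + w = \left(\frac{4 + w}{-4 + w} + \left(1 + w^{2}\right)\right) + w = \left(1 + w^{2} + \frac{4 + w}{-4 + w}\right) + w = 1 + w + w^{2} + \frac{4 + w}{-4 + w}$)
$\left(5 + n{\left(-5 \right)}\right) 10 = \left(5 - \frac{5 \left(-2 + \left(-5\right)^{2} - -15\right)}{-4 - 5}\right) 10 = \left(5 - \frac{5 \left(-2 + 25 + 15\right)}{-9}\right) 10 = \left(5 - \left(- \frac{5}{9}\right) 38\right) 10 = \left(5 + \frac{190}{9}\right) 10 = \frac{235}{9} \cdot 10 = \frac{2350}{9}$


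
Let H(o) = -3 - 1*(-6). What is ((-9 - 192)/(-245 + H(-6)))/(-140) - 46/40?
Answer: -39163/33880 ≈ -1.1559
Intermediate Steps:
H(o) = 3 (H(o) = -3 + 6 = 3)
((-9 - 192)/(-245 + H(-6)))/(-140) - 46/40 = ((-9 - 192)/(-245 + 3))/(-140) - 46/40 = -201/(-242)*(-1/140) - 46*1/40 = -201*(-1/242)*(-1/140) - 23/20 = (201/242)*(-1/140) - 23/20 = -201/33880 - 23/20 = -39163/33880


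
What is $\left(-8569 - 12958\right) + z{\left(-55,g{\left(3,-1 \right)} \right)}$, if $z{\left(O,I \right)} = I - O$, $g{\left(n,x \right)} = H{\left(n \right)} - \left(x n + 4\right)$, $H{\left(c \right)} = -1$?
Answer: $-21474$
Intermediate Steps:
$g{\left(n,x \right)} = -5 - n x$ ($g{\left(n,x \right)} = -1 - \left(x n + 4\right) = -1 - \left(n x + 4\right) = -1 - \left(4 + n x\right) = -5 - n x$)
$\left(-8569 - 12958\right) + z{\left(-55,g{\left(3,-1 \right)} \right)} = \left(-8569 - 12958\right) - \left(-50 - 3\right) = -21527 + \left(\left(-5 + 3\right) + 55\right) = -21527 + \left(-2 + 55\right) = -21527 + 53 = -21474$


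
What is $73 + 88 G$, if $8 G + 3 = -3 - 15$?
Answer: $-158$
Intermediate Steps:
$G = - \frac{21}{8}$ ($G = - \frac{3}{8} + \frac{-3 - 15}{8} = - \frac{3}{8} + \frac{1}{8} \left(-18\right) = - \frac{3}{8} - \frac{9}{4} = - \frac{21}{8} \approx -2.625$)
$73 + 88 G = 73 + 88 \left(- \frac{21}{8}\right) = 73 - 231 = -158$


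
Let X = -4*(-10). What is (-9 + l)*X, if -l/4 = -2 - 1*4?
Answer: 600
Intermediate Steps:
X = 40
l = 24 (l = -4*(-2 - 1*4) = -4*(-2 - 4) = -4*(-6) = 24)
(-9 + l)*X = (-9 + 24)*40 = 15*40 = 600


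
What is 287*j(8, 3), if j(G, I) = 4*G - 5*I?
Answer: 4879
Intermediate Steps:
j(G, I) = -5*I + 4*G
287*j(8, 3) = 287*(-5*3 + 4*8) = 287*(-15 + 32) = 287*17 = 4879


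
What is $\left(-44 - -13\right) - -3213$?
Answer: $3182$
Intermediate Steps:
$\left(-44 - -13\right) - -3213 = \left(-44 + 13\right) + 3213 = -31 + 3213 = 3182$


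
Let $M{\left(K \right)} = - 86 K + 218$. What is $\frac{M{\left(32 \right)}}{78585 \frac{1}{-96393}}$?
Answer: $\frac{81419954}{26195} \approx 3108.2$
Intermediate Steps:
$M{\left(K \right)} = 218 - 86 K$
$\frac{M{\left(32 \right)}}{78585 \frac{1}{-96393}} = \frac{218 - 2752}{78585 \frac{1}{-96393}} = \frac{218 - 2752}{78585 \left(- \frac{1}{96393}\right)} = - \frac{2534}{- \frac{26195}{32131}} = \left(-2534\right) \left(- \frac{32131}{26195}\right) = \frac{81419954}{26195}$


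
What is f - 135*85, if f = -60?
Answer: -11535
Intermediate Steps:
f - 135*85 = -60 - 135*85 = -60 - 11475 = -11535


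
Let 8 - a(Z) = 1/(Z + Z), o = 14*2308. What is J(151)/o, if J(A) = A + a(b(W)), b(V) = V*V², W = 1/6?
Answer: 51/32312 ≈ 0.0015784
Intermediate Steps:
o = 32312
W = ⅙ ≈ 0.16667
b(V) = V³
a(Z) = 8 - 1/(2*Z) (a(Z) = 8 - 1/(Z + Z) = 8 - 1/(2*Z))
J(A) = -100 + A (J(A) = A + (8 - 1/(2*((⅙)³))) = A + (8 - 1/(2*1/216)) = A + (8 - ½*216) = A + (8 - 108) = A - 100 = -100 + A)
J(151)/o = (-100 + 151)/32312 = 51*(1/32312) = 51/32312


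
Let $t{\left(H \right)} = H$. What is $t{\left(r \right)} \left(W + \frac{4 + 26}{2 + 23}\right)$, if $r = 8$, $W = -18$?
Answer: $- \frac{672}{5} \approx -134.4$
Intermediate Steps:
$t{\left(r \right)} \left(W + \frac{4 + 26}{2 + 23}\right) = 8 \left(-18 + \frac{4 + 26}{2 + 23}\right) = 8 \left(-18 + \frac{30}{25}\right) = 8 \left(-18 + 30 \cdot \frac{1}{25}\right) = 8 \left(-18 + \frac{6}{5}\right) = 8 \left(- \frac{84}{5}\right) = - \frac{672}{5}$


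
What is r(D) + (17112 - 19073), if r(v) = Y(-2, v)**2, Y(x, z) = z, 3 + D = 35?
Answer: -937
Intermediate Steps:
D = 32 (D = -3 + 35 = 32)
r(v) = v**2
r(D) + (17112 - 19073) = 32**2 + (17112 - 19073) = 1024 - 1961 = -937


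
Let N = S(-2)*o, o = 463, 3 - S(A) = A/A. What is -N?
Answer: -926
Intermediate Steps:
S(A) = 2 (S(A) = 3 - A/A = 3 - 1*1 = 3 - 1 = 2)
N = 926 (N = 2*463 = 926)
-N = -1*926 = -926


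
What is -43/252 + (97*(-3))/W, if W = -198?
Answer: 3601/2772 ≈ 1.2991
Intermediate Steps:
-43/252 + (97*(-3))/W = -43/252 + (97*(-3))/(-198) = -43*1/252 - 291*(-1/198) = -43/252 + 97/66 = 3601/2772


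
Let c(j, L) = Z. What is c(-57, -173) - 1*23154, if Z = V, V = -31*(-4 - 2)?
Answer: -22968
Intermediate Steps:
V = 186 (V = -31*(-6) = 186)
Z = 186
c(j, L) = 186
c(-57, -173) - 1*23154 = 186 - 1*23154 = 186 - 23154 = -22968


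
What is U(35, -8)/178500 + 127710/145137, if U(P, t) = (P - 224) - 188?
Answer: 7580506117/8635651500 ≈ 0.87782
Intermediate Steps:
U(P, t) = -412 + P (U(P, t) = (-224 + P) - 188 = -412 + P)
U(35, -8)/178500 + 127710/145137 = (-412 + 35)/178500 + 127710/145137 = -377*1/178500 + 127710*(1/145137) = -377/178500 + 42570/48379 = 7580506117/8635651500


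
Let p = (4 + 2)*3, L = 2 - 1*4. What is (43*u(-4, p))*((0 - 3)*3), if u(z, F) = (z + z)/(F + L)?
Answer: 387/2 ≈ 193.50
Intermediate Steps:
L = -2 (L = 2 - 4 = -2)
p = 18 (p = 6*3 = 18)
u(z, F) = 2*z/(-2 + F) (u(z, F) = (z + z)/(F - 2) = (2*z)/(-2 + F) = 2*z/(-2 + F))
(43*u(-4, p))*((0 - 3)*3) = (43*(2*(-4)/(-2 + 18)))*((0 - 3)*3) = (43*(2*(-4)/16))*(-3*3) = (43*(2*(-4)*(1/16)))*(-9) = (43*(-½))*(-9) = -43/2*(-9) = 387/2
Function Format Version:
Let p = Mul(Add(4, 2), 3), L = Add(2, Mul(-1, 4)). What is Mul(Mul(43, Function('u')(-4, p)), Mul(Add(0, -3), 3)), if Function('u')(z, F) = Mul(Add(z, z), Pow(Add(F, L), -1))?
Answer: Rational(387, 2) ≈ 193.50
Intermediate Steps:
L = -2 (L = Add(2, -4) = -2)
p = 18 (p = Mul(6, 3) = 18)
Function('u')(z, F) = Mul(2, z, Pow(Add(-2, F), -1)) (Function('u')(z, F) = Mul(Add(z, z), Pow(Add(F, -2), -1)) = Mul(Mul(2, z), Pow(Add(-2, F), -1)) = Mul(2, z, Pow(Add(-2, F), -1)))
Mul(Mul(43, Function('u')(-4, p)), Mul(Add(0, -3), 3)) = Mul(Mul(43, Mul(2, -4, Pow(Add(-2, 18), -1))), Mul(Add(0, -3), 3)) = Mul(Mul(43, Mul(2, -4, Pow(16, -1))), Mul(-3, 3)) = Mul(Mul(43, Mul(2, -4, Rational(1, 16))), -9) = Mul(Mul(43, Rational(-1, 2)), -9) = Mul(Rational(-43, 2), -9) = Rational(387, 2)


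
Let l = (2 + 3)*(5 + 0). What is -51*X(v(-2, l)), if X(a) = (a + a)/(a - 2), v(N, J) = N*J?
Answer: -1275/13 ≈ -98.077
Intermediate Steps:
l = 25 (l = 5*5 = 25)
v(N, J) = J*N
X(a) = 2*a/(-2 + a) (X(a) = (2*a)/(-2 + a) = 2*a/(-2 + a))
-51*X(v(-2, l)) = -102*25*(-2)/(-2 + 25*(-2)) = -102*(-50)/(-2 - 50) = -102*(-50)/(-52) = -102*(-50)*(-1)/52 = -51*25/13 = -1275/13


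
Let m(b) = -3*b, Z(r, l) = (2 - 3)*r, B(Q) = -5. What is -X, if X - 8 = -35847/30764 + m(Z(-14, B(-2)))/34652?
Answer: -1821202673/266508532 ≈ -6.8336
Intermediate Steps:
Z(r, l) = -r
X = 1821202673/266508532 (X = 8 + (-35847/30764 - (-3)*(-14)/34652) = 8 + (-35847*1/30764 - 3*14*(1/34652)) = 8 + (-35847/30764 - 42*1/34652) = 8 + (-35847/30764 - 21/17326) = 8 - 310865583/266508532 = 1821202673/266508532 ≈ 6.8336)
-X = -1*1821202673/266508532 = -1821202673/266508532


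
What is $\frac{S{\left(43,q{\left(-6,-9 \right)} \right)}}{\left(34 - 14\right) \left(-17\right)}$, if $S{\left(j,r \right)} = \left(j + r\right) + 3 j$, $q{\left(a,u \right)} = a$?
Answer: $- \frac{83}{170} \approx -0.48824$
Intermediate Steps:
$S{\left(j,r \right)} = r + 4 j$
$\frac{S{\left(43,q{\left(-6,-9 \right)} \right)}}{\left(34 - 14\right) \left(-17\right)} = \frac{-6 + 4 \cdot 43}{\left(34 - 14\right) \left(-17\right)} = \frac{-6 + 172}{20 \left(-17\right)} = \frac{166}{-340} = 166 \left(- \frac{1}{340}\right) = - \frac{83}{170}$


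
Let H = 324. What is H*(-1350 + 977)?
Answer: -120852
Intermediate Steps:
H*(-1350 + 977) = 324*(-1350 + 977) = 324*(-373) = -120852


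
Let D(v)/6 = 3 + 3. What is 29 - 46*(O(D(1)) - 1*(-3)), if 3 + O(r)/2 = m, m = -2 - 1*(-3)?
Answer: 75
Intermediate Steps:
D(v) = 36 (D(v) = 6*(3 + 3) = 6*6 = 36)
m = 1 (m = -2 + 3 = 1)
O(r) = -4 (O(r) = -6 + 2*1 = -6 + 2 = -4)
29 - 46*(O(D(1)) - 1*(-3)) = 29 - 46*(-4 - 1*(-3)) = 29 - 46*(-4 + 3) = 29 - 46*(-1) = 29 + 46 = 75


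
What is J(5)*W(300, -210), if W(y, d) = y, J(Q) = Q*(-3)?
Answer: -4500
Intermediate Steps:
J(Q) = -3*Q
J(5)*W(300, -210) = -3*5*300 = -15*300 = -4500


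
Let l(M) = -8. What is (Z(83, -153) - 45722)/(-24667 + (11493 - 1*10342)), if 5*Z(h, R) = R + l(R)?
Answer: 228771/117580 ≈ 1.9457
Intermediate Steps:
Z(h, R) = -8/5 + R/5 (Z(h, R) = (R - 8)/5 = (-8 + R)/5 = -8/5 + R/5)
(Z(83, -153) - 45722)/(-24667 + (11493 - 1*10342)) = ((-8/5 + (⅕)*(-153)) - 45722)/(-24667 + (11493 - 1*10342)) = ((-8/5 - 153/5) - 45722)/(-24667 + (11493 - 10342)) = (-161/5 - 45722)/(-24667 + 1151) = -228771/5/(-23516) = -228771/5*(-1/23516) = 228771/117580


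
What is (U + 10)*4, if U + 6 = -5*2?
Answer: -24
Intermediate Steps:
U = -16 (U = -6 - 5*2 = -6 - 10 = -16)
(U + 10)*4 = (-16 + 10)*4 = -6*4 = -24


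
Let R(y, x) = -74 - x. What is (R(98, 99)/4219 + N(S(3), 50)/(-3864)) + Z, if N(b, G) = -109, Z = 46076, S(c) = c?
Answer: 751140695815/16302216 ≈ 46076.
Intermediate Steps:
(R(98, 99)/4219 + N(S(3), 50)/(-3864)) + Z = ((-74 - 1*99)/4219 - 109/(-3864)) + 46076 = ((-74 - 99)*(1/4219) - 109*(-1/3864)) + 46076 = (-173*1/4219 + 109/3864) + 46076 = (-173/4219 + 109/3864) + 46076 = -208601/16302216 + 46076 = 751140695815/16302216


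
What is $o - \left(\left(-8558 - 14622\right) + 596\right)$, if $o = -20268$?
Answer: $2316$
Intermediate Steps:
$o - \left(\left(-8558 - 14622\right) + 596\right) = -20268 - \left(\left(-8558 - 14622\right) + 596\right) = -20268 - \left(-23180 + 596\right) = -20268 - -22584 = -20268 + 22584 = 2316$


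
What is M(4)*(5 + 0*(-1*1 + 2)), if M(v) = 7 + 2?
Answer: 45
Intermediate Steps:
M(v) = 9
M(4)*(5 + 0*(-1*1 + 2)) = 9*(5 + 0*(-1*1 + 2)) = 9*(5 + 0*(-1 + 2)) = 9*(5 + 0*1) = 9*(5 + 0) = 9*5 = 45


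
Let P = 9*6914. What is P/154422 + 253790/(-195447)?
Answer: -36624491/40896093 ≈ -0.89555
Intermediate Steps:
P = 62226
P/154422 + 253790/(-195447) = 62226/154422 + 253790/(-195447) = 62226*(1/154422) + 253790*(-1/195447) = 3457/8579 - 6190/4767 = -36624491/40896093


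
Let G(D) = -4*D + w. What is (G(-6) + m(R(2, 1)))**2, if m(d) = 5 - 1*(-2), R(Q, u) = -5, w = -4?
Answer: 729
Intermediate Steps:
G(D) = -4 - 4*D (G(D) = -4*D - 4 = -4 - 4*D)
m(d) = 7 (m(d) = 5 + 2 = 7)
(G(-6) + m(R(2, 1)))**2 = ((-4 - 4*(-6)) + 7)**2 = ((-4 + 24) + 7)**2 = (20 + 7)**2 = 27**2 = 729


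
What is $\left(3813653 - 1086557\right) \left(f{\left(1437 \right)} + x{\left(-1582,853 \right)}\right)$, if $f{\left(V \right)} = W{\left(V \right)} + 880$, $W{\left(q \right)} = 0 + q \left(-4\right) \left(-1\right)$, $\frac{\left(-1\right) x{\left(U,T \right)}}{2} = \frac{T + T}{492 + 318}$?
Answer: $\frac{2438600150288}{135} \approx 1.8064 \cdot 10^{10}$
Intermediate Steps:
$x{\left(U,T \right)} = - \frac{2 T}{405}$ ($x{\left(U,T \right)} = - 2 \frac{T + T}{492 + 318} = - 2 \frac{2 T}{810} = - 2 \cdot 2 T \frac{1}{810} = - 2 \frac{T}{405} = - \frac{2 T}{405}$)
$W{\left(q \right)} = 4 q$ ($W{\left(q \right)} = 0 + - 4 q \left(-1\right) = 0 + 4 q = 4 q$)
$f{\left(V \right)} = 880 + 4 V$ ($f{\left(V \right)} = 4 V + 880 = 880 + 4 V$)
$\left(3813653 - 1086557\right) \left(f{\left(1437 \right)} + x{\left(-1582,853 \right)}\right) = \left(3813653 - 1086557\right) \left(\left(880 + 4 \cdot 1437\right) - \frac{1706}{405}\right) = 2727096 \left(\left(880 + 5748\right) - \frac{1706}{405}\right) = 2727096 \left(6628 - \frac{1706}{405}\right) = 2727096 \cdot \frac{2682634}{405} = \frac{2438600150288}{135}$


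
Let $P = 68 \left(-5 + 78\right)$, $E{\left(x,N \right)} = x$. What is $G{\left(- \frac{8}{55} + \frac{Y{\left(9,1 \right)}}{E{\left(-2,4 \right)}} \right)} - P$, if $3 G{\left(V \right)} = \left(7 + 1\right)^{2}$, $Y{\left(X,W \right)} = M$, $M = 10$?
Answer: $- \frac{14828}{3} \approx -4942.7$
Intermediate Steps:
$Y{\left(X,W \right)} = 10$
$G{\left(V \right)} = \frac{64}{3}$ ($G{\left(V \right)} = \frac{\left(7 + 1\right)^{2}}{3} = \frac{8^{2}}{3} = \frac{1}{3} \cdot 64 = \frac{64}{3}$)
$P = 4964$ ($P = 68 \cdot 73 = 4964$)
$G{\left(- \frac{8}{55} + \frac{Y{\left(9,1 \right)}}{E{\left(-2,4 \right)}} \right)} - P = \frac{64}{3} - 4964 = - \frac{14828}{3}$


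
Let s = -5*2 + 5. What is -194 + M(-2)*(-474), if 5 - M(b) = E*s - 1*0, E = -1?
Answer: -194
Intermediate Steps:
s = -5 (s = -10 + 5 = -5)
M(b) = 0 (M(b) = 5 - (-1*(-5) - 1*0) = 5 - (5 + 0) = 5 - 1*5 = 5 - 5 = 0)
-194 + M(-2)*(-474) = -194 + 0*(-474) = -194 + 0 = -194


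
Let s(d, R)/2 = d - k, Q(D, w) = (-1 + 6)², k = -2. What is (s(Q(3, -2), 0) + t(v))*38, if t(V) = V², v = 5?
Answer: 3002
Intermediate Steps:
Q(D, w) = 25 (Q(D, w) = 5² = 25)
s(d, R) = 4 + 2*d (s(d, R) = 2*(d - 1*(-2)) = 2*(d + 2) = 2*(2 + d) = 4 + 2*d)
(s(Q(3, -2), 0) + t(v))*38 = ((4 + 2*25) + 5²)*38 = ((4 + 50) + 25)*38 = (54 + 25)*38 = 79*38 = 3002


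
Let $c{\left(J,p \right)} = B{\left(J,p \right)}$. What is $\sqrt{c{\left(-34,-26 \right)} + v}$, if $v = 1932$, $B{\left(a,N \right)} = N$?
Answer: $\sqrt{1906} \approx 43.658$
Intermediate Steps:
$c{\left(J,p \right)} = p$
$\sqrt{c{\left(-34,-26 \right)} + v} = \sqrt{-26 + 1932} = \sqrt{1906}$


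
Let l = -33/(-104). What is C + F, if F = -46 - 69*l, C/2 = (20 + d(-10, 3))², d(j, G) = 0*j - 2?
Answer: 60331/104 ≈ 580.11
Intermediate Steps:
d(j, G) = -2 (d(j, G) = 0 - 2 = -2)
l = 33/104 (l = -33*(-1/104) = 33/104 ≈ 0.31731)
C = 648 (C = 2*(20 - 2)² = 2*18² = 2*324 = 648)
F = -7061/104 (F = -46 - 69*33/104 = -46 - 2277/104 = -7061/104 ≈ -67.894)
C + F = 648 - 7061/104 = 60331/104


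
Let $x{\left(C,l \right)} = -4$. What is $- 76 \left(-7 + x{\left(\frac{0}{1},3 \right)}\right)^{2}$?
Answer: $-9196$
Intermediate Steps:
$- 76 \left(-7 + x{\left(\frac{0}{1},3 \right)}\right)^{2} = - 76 \left(-7 - 4\right)^{2} = - 76 \left(-11\right)^{2} = \left(-76\right) 121 = -9196$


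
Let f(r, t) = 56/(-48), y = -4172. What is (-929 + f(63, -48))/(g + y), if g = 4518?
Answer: -5581/2076 ≈ -2.6883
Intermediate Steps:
f(r, t) = -7/6 (f(r, t) = 56*(-1/48) = -7/6)
(-929 + f(63, -48))/(g + y) = (-929 - 7/6)/(4518 - 4172) = -5581/6/346 = -5581/6*1/346 = -5581/2076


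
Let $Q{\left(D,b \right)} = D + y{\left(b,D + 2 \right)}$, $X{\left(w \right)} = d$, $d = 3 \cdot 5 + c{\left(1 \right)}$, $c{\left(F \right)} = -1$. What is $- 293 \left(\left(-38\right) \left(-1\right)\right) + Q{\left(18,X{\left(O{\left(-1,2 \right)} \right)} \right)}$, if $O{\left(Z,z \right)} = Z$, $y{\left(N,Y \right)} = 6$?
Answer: $-11110$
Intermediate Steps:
$d = 14$ ($d = 3 \cdot 5 - 1 = 15 - 1 = 14$)
$X{\left(w \right)} = 14$
$Q{\left(D,b \right)} = 6 + D$ ($Q{\left(D,b \right)} = D + 6 = 6 + D$)
$- 293 \left(\left(-38\right) \left(-1\right)\right) + Q{\left(18,X{\left(O{\left(-1,2 \right)} \right)} \right)} = - 293 \left(\left(-38\right) \left(-1\right)\right) + \left(6 + 18\right) = \left(-293\right) 38 + 24 = -11134 + 24 = -11110$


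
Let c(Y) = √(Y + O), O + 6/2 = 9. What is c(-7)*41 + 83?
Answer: 83 + 41*I ≈ 83.0 + 41.0*I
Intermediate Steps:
O = 6 (O = -3 + 9 = 6)
c(Y) = √(6 + Y) (c(Y) = √(Y + 6) = √(6 + Y))
c(-7)*41 + 83 = √(6 - 7)*41 + 83 = √(-1)*41 + 83 = I*41 + 83 = 41*I + 83 = 83 + 41*I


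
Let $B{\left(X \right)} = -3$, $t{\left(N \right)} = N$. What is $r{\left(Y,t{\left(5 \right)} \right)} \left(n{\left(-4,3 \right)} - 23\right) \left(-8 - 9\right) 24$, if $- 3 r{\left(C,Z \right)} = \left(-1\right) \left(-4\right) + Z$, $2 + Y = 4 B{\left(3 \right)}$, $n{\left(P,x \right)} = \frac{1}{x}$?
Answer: $-27744$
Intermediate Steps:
$Y = -14$ ($Y = -2 + 4 \left(-3\right) = -2 - 12 = -14$)
$r{\left(C,Z \right)} = - \frac{4}{3} - \frac{Z}{3}$ ($r{\left(C,Z \right)} = - \frac{\left(-1\right) \left(-4\right) + Z}{3} = - \frac{4 + Z}{3} = - \frac{4}{3} - \frac{Z}{3}$)
$r{\left(Y,t{\left(5 \right)} \right)} \left(n{\left(-4,3 \right)} - 23\right) \left(-8 - 9\right) 24 = \left(- \frac{4}{3} - \frac{5}{3}\right) \left(\frac{1}{3} - 23\right) \left(-8 - 9\right) 24 = \left(- \frac{4}{3} - \frac{5}{3}\right) \left(\frac{1}{3} - 23\right) \left(-17\right) 24 = - 3 \left(\left(- \frac{68}{3}\right) \left(-17\right)\right) 24 = \left(-3\right) \frac{1156}{3} \cdot 24 = \left(-1156\right) 24 = -27744$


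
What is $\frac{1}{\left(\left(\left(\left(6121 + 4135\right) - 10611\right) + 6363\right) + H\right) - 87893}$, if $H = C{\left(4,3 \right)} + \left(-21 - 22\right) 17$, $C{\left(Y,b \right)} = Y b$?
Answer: $- \frac{1}{82604} \approx -1.2106 \cdot 10^{-5}$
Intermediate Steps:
$H = -719$ ($H = 4 \cdot 3 + \left(-21 - 22\right) 17 = 12 + \left(-21 - 22\right) 17 = 12 - 731 = -719$)
$\frac{1}{\left(\left(\left(\left(6121 + 4135\right) - 10611\right) + 6363\right) + H\right) - 87893} = \frac{1}{\left(\left(\left(\left(6121 + 4135\right) - 10611\right) + 6363\right) - 719\right) - 87893} = \frac{1}{\left(\left(\left(10256 - 10611\right) + 6363\right) - 719\right) - 87893} = \frac{1}{\left(\left(-355 + 6363\right) - 719\right) - 87893} = \frac{1}{\left(6008 - 719\right) - 87893} = \frac{1}{5289 - 87893} = \frac{1}{-82604} = - \frac{1}{82604}$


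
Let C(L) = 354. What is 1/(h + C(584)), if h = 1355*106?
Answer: 1/143984 ≈ 6.9452e-6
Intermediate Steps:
h = 143630
1/(h + C(584)) = 1/(143630 + 354) = 1/143984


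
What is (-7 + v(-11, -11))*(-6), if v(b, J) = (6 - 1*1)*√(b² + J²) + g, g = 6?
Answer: 6 - 330*√2 ≈ -460.69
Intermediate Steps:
v(b, J) = 6 + 5*√(J² + b²) (v(b, J) = (6 - 1*1)*√(b² + J²) + 6 = (6 - 1)*√(J² + b²) + 6 = 5*√(J² + b²) + 6 = 6 + 5*√(J² + b²))
(-7 + v(-11, -11))*(-6) = (-7 + (6 + 5*√((-11)² + (-11)²)))*(-6) = (-7 + (6 + 5*√(121 + 121)))*(-6) = (-7 + (6 + 5*√242))*(-6) = (-7 + (6 + 5*(11*√2)))*(-6) = (-7 + (6 + 55*√2))*(-6) = (-1 + 55*√2)*(-6) = 6 - 330*√2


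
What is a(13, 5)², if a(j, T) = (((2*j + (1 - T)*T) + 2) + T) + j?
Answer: 676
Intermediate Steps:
a(j, T) = 2 + T + 3*j + T*(1 - T) (a(j, T) = (((2*j + T*(1 - T)) + 2) + T) + j = ((2 + 2*j + T*(1 - T)) + T) + j = (2 + T + 2*j + T*(1 - T)) + j = 2 + T + 3*j + T*(1 - T))
a(13, 5)² = (2 - 1*5² + 2*5 + 3*13)² = (2 - 1*25 + 10 + 39)² = (2 - 25 + 10 + 39)² = 26² = 676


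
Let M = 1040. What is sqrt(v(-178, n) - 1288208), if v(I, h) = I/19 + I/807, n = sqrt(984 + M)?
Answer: 2*I*sqrt(75715275099309)/15333 ≈ 1135.0*I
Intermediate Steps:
n = 2*sqrt(506) (n = sqrt(984 + 1040) = sqrt(2024) = 2*sqrt(506) ≈ 44.989)
v(I, h) = 826*I/15333 (v(I, h) = I*(1/19) + I*(1/807) = I/19 + I/807 = 826*I/15333)
sqrt(v(-178, n) - 1288208) = sqrt((826/15333)*(-178) - 1288208) = sqrt(-147028/15333 - 1288208) = sqrt(-19752240292/15333) = 2*I*sqrt(75715275099309)/15333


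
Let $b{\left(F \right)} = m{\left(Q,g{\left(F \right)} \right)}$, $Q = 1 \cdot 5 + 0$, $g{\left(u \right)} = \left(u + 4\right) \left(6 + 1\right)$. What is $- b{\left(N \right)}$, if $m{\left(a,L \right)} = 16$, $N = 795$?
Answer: $-16$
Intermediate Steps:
$g{\left(u \right)} = 28 + 7 u$ ($g{\left(u \right)} = \left(4 + u\right) 7 = 28 + 7 u$)
$Q = 5$ ($Q = 5 + 0 = 5$)
$b{\left(F \right)} = 16$
$- b{\left(N \right)} = \left(-1\right) 16 = -16$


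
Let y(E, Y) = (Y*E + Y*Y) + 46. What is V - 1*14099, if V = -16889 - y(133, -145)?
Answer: -32774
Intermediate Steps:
y(E, Y) = 46 + Y**2 + E*Y (y(E, Y) = (E*Y + Y**2) + 46 = (Y**2 + E*Y) + 46 = 46 + Y**2 + E*Y)
V = -18675 (V = -16889 - (46 + (-145)**2 + 133*(-145)) = -16889 - (46 + 21025 - 19285) = -16889 - 1*1786 = -16889 - 1786 = -18675)
V - 1*14099 = -18675 - 1*14099 = -18675 - 14099 = -32774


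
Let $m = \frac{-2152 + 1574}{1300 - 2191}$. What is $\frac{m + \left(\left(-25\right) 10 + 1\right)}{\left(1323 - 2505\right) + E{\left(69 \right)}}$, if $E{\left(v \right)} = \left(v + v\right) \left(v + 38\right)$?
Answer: $- \frac{221281}{12103344} \approx -0.018283$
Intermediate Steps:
$E{\left(v \right)} = 2 v \left(38 + v\right)$
$m = \frac{578}{891}$ ($m = - \frac{578}{-891} = \left(-578\right) \left(- \frac{1}{891}\right) = \frac{578}{891} \approx 0.64871$)
$\frac{m + \left(\left(-25\right) 10 + 1\right)}{\left(1323 - 2505\right) + E{\left(69 \right)}} = \frac{\frac{578}{891} + \left(\left(-25\right) 10 + 1\right)}{\left(1323 - 2505\right) + 2 \cdot 69 \left(38 + 69\right)} = \frac{\frac{578}{891} + \left(-250 + 1\right)}{-1182 + 2 \cdot 69 \cdot 107} = \frac{\frac{578}{891} - 249}{-1182 + 14766} = - \frac{221281}{891 \cdot 13584} = \left(- \frac{221281}{891}\right) \frac{1}{13584} = - \frac{221281}{12103344}$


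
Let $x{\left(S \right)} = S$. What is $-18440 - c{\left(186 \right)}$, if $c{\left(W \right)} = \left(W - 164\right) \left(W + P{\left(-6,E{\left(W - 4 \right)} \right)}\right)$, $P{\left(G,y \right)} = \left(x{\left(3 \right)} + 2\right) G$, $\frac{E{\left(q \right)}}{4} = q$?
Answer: $-21872$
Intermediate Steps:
$E{\left(q \right)} = 4 q$
$P{\left(G,y \right)} = 5 G$ ($P{\left(G,y \right)} = \left(3 + 2\right) G = 5 G$)
$c{\left(W \right)} = \left(-164 + W\right) \left(-30 + W\right)$ ($c{\left(W \right)} = \left(W - 164\right) \left(W + 5 \left(-6\right)\right) = \left(-164 + W\right) \left(W - 30\right) = \left(-164 + W\right) \left(-30 + W\right)$)
$-18440 - c{\left(186 \right)} = -18440 - \left(4920 + 186^{2} - 36084\right) = -18440 - \left(4920 + 34596 - 36084\right) = -18440 - 3432 = -21872$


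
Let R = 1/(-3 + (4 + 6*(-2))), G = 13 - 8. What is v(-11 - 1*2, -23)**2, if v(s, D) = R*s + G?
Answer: 4624/121 ≈ 38.215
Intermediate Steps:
G = 5
R = -1/11 (R = 1/(-3 + (4 - 12)) = 1/(-3 - 8) = 1/(-11) = -1/11 ≈ -0.090909)
v(s, D) = 5 - s/11 (v(s, D) = -s/11 + 5 = 5 - s/11)
v(-11 - 1*2, -23)**2 = (5 - (-11 - 1*2)/11)**2 = (5 - (-11 - 2)/11)**2 = (5 - 1/11*(-13))**2 = (5 + 13/11)**2 = (68/11)**2 = 4624/121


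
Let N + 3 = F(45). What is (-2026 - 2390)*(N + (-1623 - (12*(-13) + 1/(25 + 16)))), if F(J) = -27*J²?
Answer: 10165393536/41 ≈ 2.4794e+8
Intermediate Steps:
N = -54678 (N = -3 - 27*45² = -3 - 27*2025 = -3 - 54675 = -54678)
(-2026 - 2390)*(N + (-1623 - (12*(-13) + 1/(25 + 16)))) = (-2026 - 2390)*(-54678 + (-1623 - (12*(-13) + 1/(25 + 16)))) = -4416*(-54678 + (-1623 - (-156 + 1/41))) = -4416*(-54678 + (-1623 - 1*(-6395/41))) = -4416*(-54678 + (-1623 + 6395/41)) = -4416*(-54678 - 60148/41) = -4416*(-2301946/41) = 10165393536/41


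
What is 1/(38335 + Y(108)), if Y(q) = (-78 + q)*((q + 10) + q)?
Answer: 1/45115 ≈ 2.2166e-5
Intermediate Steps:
Y(q) = (-78 + q)*(10 + 2*q) (Y(q) = (-78 + q)*((10 + q) + q) = (-78 + q)*(10 + 2*q))
1/(38335 + Y(108)) = 1/(38335 + (-780 - 146*108 + 2*108²)) = 1/(38335 + (-780 - 15768 + 2*11664)) = 1/(38335 + (-780 - 15768 + 23328)) = 1/(38335 + 6780) = 1/45115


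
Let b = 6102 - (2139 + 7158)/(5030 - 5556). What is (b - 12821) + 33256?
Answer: 13967759/526 ≈ 26555.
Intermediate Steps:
b = 3218949/526 (b = 6102 - 9297/(-526) = 6102 - 9297*(-1)/526 = 6102 - 1*(-9297/526) = 6102 + 9297/526 = 3218949/526 ≈ 6119.7)
(b - 12821) + 33256 = (3218949/526 - 12821) + 33256 = -3524897/526 + 33256 = 13967759/526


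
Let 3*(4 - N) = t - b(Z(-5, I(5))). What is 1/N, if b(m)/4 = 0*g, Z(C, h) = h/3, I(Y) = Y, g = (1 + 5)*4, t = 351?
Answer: -1/113 ≈ -0.0088496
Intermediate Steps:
g = 24 (g = 6*4 = 24)
Z(C, h) = h/3 (Z(C, h) = h*(⅓) = h/3)
b(m) = 0 (b(m) = 4*(0*24) = 4*0 = 0)
N = -113 (N = 4 - (351 - 1*0)/3 = 4 - (351 + 0)/3 = 4 - ⅓*351 = 4 - 117 = -113)
1/N = 1/(-113) = -1/113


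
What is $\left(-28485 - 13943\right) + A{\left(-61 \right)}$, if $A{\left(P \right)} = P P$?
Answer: $-38707$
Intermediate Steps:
$A{\left(P \right)} = P^{2}$
$\left(-28485 - 13943\right) + A{\left(-61 \right)} = \left(-28485 - 13943\right) + \left(-61\right)^{2} = -42428 + 3721 = -38707$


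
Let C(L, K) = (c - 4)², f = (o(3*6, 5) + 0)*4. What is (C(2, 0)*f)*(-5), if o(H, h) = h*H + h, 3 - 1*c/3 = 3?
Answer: -30400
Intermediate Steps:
c = 0 (c = 9 - 3*3 = 9 - 9 = 0)
o(H, h) = h + H*h (o(H, h) = H*h + h = h + H*h)
f = 380 (f = (5*(1 + 3*6) + 0)*4 = (5*(1 + 18) + 0)*4 = (5*19 + 0)*4 = (95 + 0)*4 = 95*4 = 380)
C(L, K) = 16 (C(L, K) = (0 - 4)² = (-4)² = 16)
(C(2, 0)*f)*(-5) = (16*380)*(-5) = 6080*(-5) = -30400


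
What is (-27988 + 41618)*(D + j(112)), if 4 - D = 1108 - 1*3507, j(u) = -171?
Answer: 30422160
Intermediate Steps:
D = 2403 (D = 4 - (1108 - 1*3507) = 4 - (1108 - 3507) = 4 - 1*(-2399) = 4 + 2399 = 2403)
(-27988 + 41618)*(D + j(112)) = (-27988 + 41618)*(2403 - 171) = 13630*2232 = 30422160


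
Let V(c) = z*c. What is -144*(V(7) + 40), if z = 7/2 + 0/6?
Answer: -9288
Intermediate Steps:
z = 7/2 (z = 7*(1/2) + 0*(1/6) = 7/2 + 0 = 7/2 ≈ 3.5000)
V(c) = 7*c/2
-144*(V(7) + 40) = -144*((7/2)*7 + 40) = -144*(49/2 + 40) = -144*129/2 = -9288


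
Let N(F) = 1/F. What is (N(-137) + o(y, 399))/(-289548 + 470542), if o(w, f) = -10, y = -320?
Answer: -1371/24796178 ≈ -5.5291e-5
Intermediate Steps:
(N(-137) + o(y, 399))/(-289548 + 470542) = (1/(-137) - 10)/(-289548 + 470542) = (-1/137 - 10)/180994 = -1371/137*1/180994 = -1371/24796178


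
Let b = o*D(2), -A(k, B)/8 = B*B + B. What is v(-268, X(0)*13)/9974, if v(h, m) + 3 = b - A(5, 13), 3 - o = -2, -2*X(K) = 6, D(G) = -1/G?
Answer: 2901/19948 ≈ 0.14543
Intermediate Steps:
X(K) = -3 (X(K) = -½*6 = -3)
o = 5 (o = 3 - 1*(-2) = 3 + 2 = 5)
A(k, B) = -8*B - 8*B² (A(k, B) = -8*(B*B + B) = -8*(B² + B) = -8*(B + B²) = -8*B - 8*B²)
b = -5/2 (b = 5*(-1/2) = 5*(-1*½) = 5*(-½) = -5/2 ≈ -2.5000)
v(h, m) = 2901/2 (v(h, m) = -3 + (-5/2 - (-8)*13*(1 + 13)) = -3 + (-5/2 - (-8)*13*14) = -3 + (-5/2 - 1*(-1456)) = -3 + (-5/2 + 1456) = -3 + 2907/2 = 2901/2)
v(-268, X(0)*13)/9974 = (2901/2)/9974 = (2901/2)*(1/9974) = 2901/19948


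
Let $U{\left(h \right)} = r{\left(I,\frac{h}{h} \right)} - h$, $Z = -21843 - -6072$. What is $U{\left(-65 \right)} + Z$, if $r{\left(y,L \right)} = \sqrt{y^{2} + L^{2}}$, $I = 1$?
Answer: $-15706 + \sqrt{2} \approx -15705.0$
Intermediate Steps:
$r{\left(y,L \right)} = \sqrt{L^{2} + y^{2}}$
$Z = -15771$ ($Z = -21843 + 6072 = -15771$)
$U{\left(h \right)} = \sqrt{2} - h$ ($U{\left(h \right)} = \sqrt{\left(\frac{h}{h}\right)^{2} + 1^{2}} - h = \sqrt{1^{2} + 1} - h = \sqrt{1 + 1} - h = \sqrt{2} - h$)
$U{\left(-65 \right)} + Z = \left(\sqrt{2} - -65\right) - 15771 = \left(\sqrt{2} + 65\right) - 15771 = \left(65 + \sqrt{2}\right) - 15771 = -15706 + \sqrt{2}$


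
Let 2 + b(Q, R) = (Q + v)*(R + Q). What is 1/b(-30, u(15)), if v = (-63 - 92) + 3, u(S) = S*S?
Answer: -1/35492 ≈ -2.8175e-5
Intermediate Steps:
u(S) = S²
v = -152 (v = -155 + 3 = -152)
b(Q, R) = -2 + (-152 + Q)*(Q + R) (b(Q, R) = -2 + (Q - 152)*(R + Q) = -2 + (-152 + Q)*(Q + R))
1/b(-30, u(15)) = 1/(-2 + (-30)² - 152*(-30) - 152*15² - 30*15²) = 1/(-2 + 900 + 4560 - 152*225 - 30*225) = 1/(-2 + 900 + 4560 - 34200 - 6750) = 1/(-35492) = -1/35492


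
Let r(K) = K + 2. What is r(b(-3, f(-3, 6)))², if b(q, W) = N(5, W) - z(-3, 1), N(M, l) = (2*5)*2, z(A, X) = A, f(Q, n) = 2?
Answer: 625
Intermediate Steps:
N(M, l) = 20 (N(M, l) = 10*2 = 20)
b(q, W) = 23 (b(q, W) = 20 - 1*(-3) = 20 + 3 = 23)
r(K) = 2 + K
r(b(-3, f(-3, 6)))² = (2 + 23)² = 25² = 625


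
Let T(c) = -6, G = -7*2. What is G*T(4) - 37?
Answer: 47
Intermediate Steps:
G = -14
G*T(4) - 37 = -14*(-6) - 37 = 84 - 37 = 47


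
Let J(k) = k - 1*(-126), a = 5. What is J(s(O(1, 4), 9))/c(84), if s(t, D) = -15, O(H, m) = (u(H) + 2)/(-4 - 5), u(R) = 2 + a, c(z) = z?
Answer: 37/28 ≈ 1.3214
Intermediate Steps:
u(R) = 7 (u(R) = 2 + 5 = 7)
O(H, m) = -1 (O(H, m) = (7 + 2)/(-4 - 5) = 9/(-9) = 9*(-⅑) = -1)
J(k) = 126 + k (J(k) = k + 126 = 126 + k)
J(s(O(1, 4), 9))/c(84) = (126 - 15)/84 = 111*(1/84) = 37/28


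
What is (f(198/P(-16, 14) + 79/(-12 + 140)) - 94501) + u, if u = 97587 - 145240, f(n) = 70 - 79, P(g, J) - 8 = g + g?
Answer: -142163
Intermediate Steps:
P(g, J) = 8 + 2*g (P(g, J) = 8 + (g + g) = 8 + 2*g)
f(n) = -9
u = -47653
(f(198/P(-16, 14) + 79/(-12 + 140)) - 94501) + u = (-9 - 94501) - 47653 = -94510 - 47653 = -142163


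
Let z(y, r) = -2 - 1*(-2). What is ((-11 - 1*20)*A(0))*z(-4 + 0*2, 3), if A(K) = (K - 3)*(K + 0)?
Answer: 0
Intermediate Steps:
A(K) = K*(-3 + K) (A(K) = (-3 + K)*K = K*(-3 + K))
z(y, r) = 0 (z(y, r) = -2 + 2 = 0)
((-11 - 1*20)*A(0))*z(-4 + 0*2, 3) = ((-11 - 1*20)*(0*(-3 + 0)))*0 = ((-11 - 20)*(0*(-3)))*0 = -31*0*0 = 0*0 = 0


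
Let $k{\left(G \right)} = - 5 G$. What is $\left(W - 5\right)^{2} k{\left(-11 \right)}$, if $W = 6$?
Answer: $55$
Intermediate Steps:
$\left(W - 5\right)^{2} k{\left(-11 \right)} = \left(6 - 5\right)^{2} \left(\left(-5\right) \left(-11\right)\right) = 1^{2} \cdot 55 = 1 \cdot 55 = 55$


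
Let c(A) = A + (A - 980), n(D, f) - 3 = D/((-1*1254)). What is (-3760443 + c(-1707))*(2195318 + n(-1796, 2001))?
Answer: -5182174512077105/627 ≈ -8.2650e+12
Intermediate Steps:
n(D, f) = 3 - D/1254 (n(D, f) = 3 + D/((-1*1254)) = 3 + D/(-1254) = 3 + D*(-1/1254) = 3 - D/1254)
c(A) = -980 + 2*A (c(A) = A + (-980 + A) = -980 + 2*A)
(-3760443 + c(-1707))*(2195318 + n(-1796, 2001)) = (-3760443 + (-980 + 2*(-1707)))*(2195318 + (3 - 1/1254*(-1796))) = (-3760443 + (-980 - 3414))*(2195318 + (3 + 898/627)) = (-3760443 - 4394)*(2195318 + 2779/627) = -3764837*1376467165/627 = -5182174512077105/627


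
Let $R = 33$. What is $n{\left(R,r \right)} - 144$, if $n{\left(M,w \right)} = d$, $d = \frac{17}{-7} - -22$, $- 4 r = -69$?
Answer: $- \frac{871}{7} \approx -124.43$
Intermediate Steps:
$r = \frac{69}{4}$ ($r = \left(- \frac{1}{4}\right) \left(-69\right) = \frac{69}{4} \approx 17.25$)
$d = \frac{137}{7}$ ($d = 17 \left(- \frac{1}{7}\right) + 22 = - \frac{17}{7} + 22 = \frac{137}{7} \approx 19.571$)
$n{\left(M,w \right)} = \frac{137}{7}$
$n{\left(R,r \right)} - 144 = \frac{137}{7} - 144 = - \frac{871}{7}$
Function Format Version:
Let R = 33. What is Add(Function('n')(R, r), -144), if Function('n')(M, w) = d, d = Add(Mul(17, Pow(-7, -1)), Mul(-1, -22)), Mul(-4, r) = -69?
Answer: Rational(-871, 7) ≈ -124.43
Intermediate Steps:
r = Rational(69, 4) (r = Mul(Rational(-1, 4), -69) = Rational(69, 4) ≈ 17.250)
d = Rational(137, 7) (d = Add(Mul(17, Rational(-1, 7)), 22) = Add(Rational(-17, 7), 22) = Rational(137, 7) ≈ 19.571)
Function('n')(M, w) = Rational(137, 7)
Add(Function('n')(R, r), -144) = Add(Rational(137, 7), -144) = Rational(-871, 7)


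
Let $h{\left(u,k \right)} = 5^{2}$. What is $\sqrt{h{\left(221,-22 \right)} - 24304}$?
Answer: $i \sqrt{24279} \approx 155.82 i$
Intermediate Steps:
$h{\left(u,k \right)} = 25$
$\sqrt{h{\left(221,-22 \right)} - 24304} = \sqrt{25 - 24304} = \sqrt{-24279} = i \sqrt{24279}$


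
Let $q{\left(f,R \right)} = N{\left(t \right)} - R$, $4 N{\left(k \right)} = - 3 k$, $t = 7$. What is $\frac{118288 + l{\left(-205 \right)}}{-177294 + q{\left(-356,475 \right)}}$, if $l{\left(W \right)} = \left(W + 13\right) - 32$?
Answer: $- \frac{472256}{711097} \approx -0.66412$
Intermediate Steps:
$N{\left(k \right)} = - \frac{3 k}{4}$ ($N{\left(k \right)} = \frac{\left(-3\right) k}{4} = - \frac{3 k}{4}$)
$l{\left(W \right)} = -19 + W$ ($l{\left(W \right)} = \left(13 + W\right) - 32 = -19 + W$)
$q{\left(f,R \right)} = - \frac{21}{4} - R$ ($q{\left(f,R \right)} = \left(- \frac{3}{4}\right) 7 - R = - \frac{21}{4} - R$)
$\frac{118288 + l{\left(-205 \right)}}{-177294 + q{\left(-356,475 \right)}} = \frac{118288 - 224}{-177294 - \frac{1921}{4}} = \frac{118064}{-177294 - \frac{1921}{4}} = \frac{118064}{- \frac{711097}{4}} = 118064 \left(- \frac{4}{711097}\right) = - \frac{472256}{711097}$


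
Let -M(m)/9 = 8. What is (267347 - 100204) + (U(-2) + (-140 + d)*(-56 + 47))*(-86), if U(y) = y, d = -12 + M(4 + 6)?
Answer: -6061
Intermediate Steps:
M(m) = -72 (M(m) = -9*8 = -72)
d = -84 (d = -12 - 72 = -84)
(267347 - 100204) + (U(-2) + (-140 + d)*(-56 + 47))*(-86) = (267347 - 100204) + (-2 + (-140 - 84)*(-56 + 47))*(-86) = 167143 + (-2 - 224*(-9))*(-86) = 167143 + (-2 + 2016)*(-86) = 167143 + 2014*(-86) = 167143 - 173204 = -6061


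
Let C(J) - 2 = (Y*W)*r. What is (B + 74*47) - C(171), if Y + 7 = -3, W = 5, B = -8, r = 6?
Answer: 3768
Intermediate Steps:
Y = -10 (Y = -7 - 3 = -10)
C(J) = -298 (C(J) = 2 - 10*5*6 = 2 - 50*6 = 2 - 300 = -298)
(B + 74*47) - C(171) = (-8 + 74*47) - 1*(-298) = (-8 + 3478) + 298 = 3470 + 298 = 3768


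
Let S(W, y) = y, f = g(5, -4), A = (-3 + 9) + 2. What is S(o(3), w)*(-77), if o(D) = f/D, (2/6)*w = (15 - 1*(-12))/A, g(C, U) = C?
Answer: -6237/8 ≈ -779.63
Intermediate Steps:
A = 8 (A = 6 + 2 = 8)
f = 5
w = 81/8 (w = 3*((15 - 1*(-12))/8) = 3*((15 + 12)*(⅛)) = 3*(27*(⅛)) = 3*(27/8) = 81/8 ≈ 10.125)
o(D) = 5/D
S(o(3), w)*(-77) = (81/8)*(-77) = -6237/8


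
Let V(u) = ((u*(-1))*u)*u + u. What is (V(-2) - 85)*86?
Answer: -6794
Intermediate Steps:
V(u) = u - u³ (V(u) = ((-u)*u)*u + u = (-u²)*u + u = -u³ + u = u - u³)
(V(-2) - 85)*86 = ((-2 - 1*(-2)³) - 85)*86 = ((-2 - 1*(-8)) - 85)*86 = ((-2 + 8) - 85)*86 = (6 - 85)*86 = -79*86 = -6794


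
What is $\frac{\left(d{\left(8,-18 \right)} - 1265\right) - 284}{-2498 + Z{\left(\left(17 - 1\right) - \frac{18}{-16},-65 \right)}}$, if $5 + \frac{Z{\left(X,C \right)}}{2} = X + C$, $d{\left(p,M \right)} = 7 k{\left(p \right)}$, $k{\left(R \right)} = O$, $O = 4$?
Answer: $\frac{6084}{10415} \approx 0.58416$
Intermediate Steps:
$k{\left(R \right)} = 4$
$d{\left(p,M \right)} = 28$ ($d{\left(p,M \right)} = 7 \cdot 4 = 28$)
$Z{\left(X,C \right)} = -10 + 2 C + 2 X$ ($Z{\left(X,C \right)} = -10 + 2 \left(X + C\right) = -10 + 2 \left(C + X\right) = -10 + \left(2 C + 2 X\right) = -10 + 2 C + 2 X$)
$\frac{\left(d{\left(8,-18 \right)} - 1265\right) - 284}{-2498 + Z{\left(\left(17 - 1\right) - \frac{18}{-16},-65 \right)}} = \frac{\left(28 - 1265\right) - 284}{-2498 + \left(-10 + 2 \left(-65\right) + 2 \left(\left(17 - 1\right) - \frac{18}{-16}\right)\right)} = \frac{-1237 - 284}{-2498 - \left(140 - 2 \left(16 - - \frac{9}{8}\right)\right)} = - \frac{1521}{-2498 - \left(140 - 2 \left(16 + \frac{9}{8}\right)\right)} = - \frac{1521}{-2498 - \frac{423}{4}} = - \frac{1521}{- \frac{10415}{4}} = \left(-1521\right) \left(- \frac{4}{10415}\right) = \frac{6084}{10415}$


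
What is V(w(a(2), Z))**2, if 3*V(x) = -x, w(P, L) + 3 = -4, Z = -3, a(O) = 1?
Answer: 49/9 ≈ 5.4444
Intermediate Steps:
w(P, L) = -7 (w(P, L) = -3 - 4 = -7)
V(x) = -x/3 (V(x) = (-x)/3 = -x/3)
V(w(a(2), Z))**2 = (-1/3*(-7))**2 = (7/3)**2 = 49/9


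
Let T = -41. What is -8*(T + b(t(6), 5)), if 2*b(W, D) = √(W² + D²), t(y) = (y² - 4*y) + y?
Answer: 328 - 4*√349 ≈ 253.27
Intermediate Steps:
t(y) = y² - 3*y
b(W, D) = √(D² + W²)/2 (b(W, D) = √(W² + D²)/2 = √(D² + W²)/2)
-8*(T + b(t(6), 5)) = -8*(-41 + √(5² + (6*(-3 + 6))²)/2) = -8*(-41 + √(25 + (6*3)²)/2) = -8*(-41 + √(25 + 18²)/2) = -8*(-41 + √(25 + 324)/2) = -8*(-41 + √349/2) = -(-328 + 4*√349) = 328 - 4*√349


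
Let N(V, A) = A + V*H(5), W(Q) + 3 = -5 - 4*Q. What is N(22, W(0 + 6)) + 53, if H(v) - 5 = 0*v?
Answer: 131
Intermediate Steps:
H(v) = 5 (H(v) = 5 + 0*v = 5 + 0 = 5)
W(Q) = -8 - 4*Q (W(Q) = -3 + (-5 - 4*Q) = -8 - 4*Q)
N(V, A) = A + 5*V (N(V, A) = A + V*5 = A + 5*V)
N(22, W(0 + 6)) + 53 = ((-8 - 4*(0 + 6)) + 5*22) + 53 = ((-8 - 4*6) + 110) + 53 = ((-8 - 24) + 110) + 53 = (-32 + 110) + 53 = 78 + 53 = 131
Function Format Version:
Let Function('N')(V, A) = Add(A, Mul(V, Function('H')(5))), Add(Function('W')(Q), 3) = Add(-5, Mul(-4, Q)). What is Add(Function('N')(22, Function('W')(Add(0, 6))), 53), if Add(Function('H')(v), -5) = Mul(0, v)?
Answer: 131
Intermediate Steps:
Function('H')(v) = 5 (Function('H')(v) = Add(5, Mul(0, v)) = Add(5, 0) = 5)
Function('W')(Q) = Add(-8, Mul(-4, Q)) (Function('W')(Q) = Add(-3, Add(-5, Mul(-4, Q))) = Add(-8, Mul(-4, Q)))
Function('N')(V, A) = Add(A, Mul(5, V)) (Function('N')(V, A) = Add(A, Mul(V, 5)) = Add(A, Mul(5, V)))
Add(Function('N')(22, Function('W')(Add(0, 6))), 53) = Add(Add(Add(-8, Mul(-4, Add(0, 6))), Mul(5, 22)), 53) = Add(Add(Add(-8, Mul(-4, 6)), 110), 53) = Add(Add(Add(-8, -24), 110), 53) = Add(Add(-32, 110), 53) = Add(78, 53) = 131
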